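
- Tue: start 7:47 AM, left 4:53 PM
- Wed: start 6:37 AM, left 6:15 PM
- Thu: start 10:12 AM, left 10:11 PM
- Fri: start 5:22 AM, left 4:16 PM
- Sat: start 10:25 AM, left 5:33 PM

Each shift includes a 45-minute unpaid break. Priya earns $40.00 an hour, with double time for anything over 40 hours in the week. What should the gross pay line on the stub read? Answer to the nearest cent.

Tue: 7:47 AM–4:53 PM = 9 h 6 min; less 45 min break → 8 h 21 min
Wed: 6:37 AM–6:15 PM = 11 h 38 min; less 45 min break → 10 h 53 min
Thu: 10:12 AM–10:11 PM = 11 h 59 min; less 45 min break → 11 h 14 min
Fri: 5:22 AM–4:16 PM = 10 h 54 min; less 45 min break → 10 h 9 min
Sat: 10:25 AM–5:33 PM = 7 h 8 min; less 45 min break → 6 h 23 min
Total worked: 47 h 0 min = 2820 min.
Regular 40 h 0 min = 2400 min at $40.00/h; overtime 7 h 0 min = 420 min at $80.00/h.
Pay = (2400 × $40.00 + 420 × $80.00) ÷ 60 = $2160.00.

$2160.00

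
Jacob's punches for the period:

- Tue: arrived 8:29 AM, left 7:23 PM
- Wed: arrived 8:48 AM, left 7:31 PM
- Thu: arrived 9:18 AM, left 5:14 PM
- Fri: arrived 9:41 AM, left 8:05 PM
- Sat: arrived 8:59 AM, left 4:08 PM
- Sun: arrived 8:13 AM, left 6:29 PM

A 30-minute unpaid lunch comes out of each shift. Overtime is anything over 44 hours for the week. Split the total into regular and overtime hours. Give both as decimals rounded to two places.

Tue: 8:29 AM–7:23 PM = 10 h 54 min; less 30 min break → 10 h 24 min
Wed: 8:48 AM–7:31 PM = 10 h 43 min; less 30 min break → 10 h 13 min
Thu: 9:18 AM–5:14 PM = 7 h 56 min; less 30 min break → 7 h 26 min
Fri: 9:41 AM–8:05 PM = 10 h 24 min; less 30 min break → 9 h 54 min
Sat: 8:59 AM–4:08 PM = 7 h 9 min; less 30 min break → 6 h 39 min
Sun: 8:13 AM–6:29 PM = 10 h 16 min; less 30 min break → 9 h 46 min
Total worked: 54 h 22 min = 54.37 h.
Threshold 44 h → overtime 10 h 22 min, regular 44 h 0 min.

Regular 44.00 hours, overtime 10.37 hours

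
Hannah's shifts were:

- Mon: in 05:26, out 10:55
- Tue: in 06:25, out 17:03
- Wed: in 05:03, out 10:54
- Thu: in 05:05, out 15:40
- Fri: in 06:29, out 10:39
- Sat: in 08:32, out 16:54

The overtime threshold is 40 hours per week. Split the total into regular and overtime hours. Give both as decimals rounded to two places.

Regular 40.00 hours, overtime 5.08 hours

Mon: 05:26–10:55 = 5 h 29 min
Tue: 06:25–17:03 = 10 h 38 min
Wed: 05:03–10:54 = 5 h 51 min
Thu: 05:05–15:40 = 10 h 35 min
Fri: 06:29–10:39 = 4 h 10 min
Sat: 08:32–16:54 = 8 h 22 min
Total worked: 45 h 5 min = 45.08 h.
Threshold 40 h → overtime 5 h 5 min, regular 40 h 0 min.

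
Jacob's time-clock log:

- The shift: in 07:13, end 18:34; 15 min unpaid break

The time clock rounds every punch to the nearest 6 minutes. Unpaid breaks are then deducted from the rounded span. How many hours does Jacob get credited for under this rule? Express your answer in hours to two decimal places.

The shift: in 07:13→07:12, out 18:34→18:36; 11 h 24 min − 15 min = 11 h 9 min

11.15 hours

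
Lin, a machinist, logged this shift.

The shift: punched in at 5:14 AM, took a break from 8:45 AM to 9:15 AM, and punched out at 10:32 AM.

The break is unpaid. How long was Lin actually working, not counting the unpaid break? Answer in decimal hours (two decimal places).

The shift: 5:14 AM–10:32 AM = 5 h 18 min; less 30 min break → 4 h 48 min

4.80 hours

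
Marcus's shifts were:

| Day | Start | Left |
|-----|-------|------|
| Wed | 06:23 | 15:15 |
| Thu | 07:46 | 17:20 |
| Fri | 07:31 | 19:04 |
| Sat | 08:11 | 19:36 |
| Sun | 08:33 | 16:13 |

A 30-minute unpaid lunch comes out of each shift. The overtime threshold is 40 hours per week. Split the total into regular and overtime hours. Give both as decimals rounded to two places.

Wed: 06:23–15:15 = 8 h 52 min; less 30 min break → 8 h 22 min
Thu: 07:46–17:20 = 9 h 34 min; less 30 min break → 9 h 4 min
Fri: 07:31–19:04 = 11 h 33 min; less 30 min break → 11 h 3 min
Sat: 08:11–19:36 = 11 h 25 min; less 30 min break → 10 h 55 min
Sun: 08:33–16:13 = 7 h 40 min; less 30 min break → 7 h 10 min
Total worked: 46 h 34 min = 46.57 h.
Threshold 40 h → overtime 6 h 34 min, regular 40 h 0 min.

Regular 40.00 hours, overtime 6.57 hours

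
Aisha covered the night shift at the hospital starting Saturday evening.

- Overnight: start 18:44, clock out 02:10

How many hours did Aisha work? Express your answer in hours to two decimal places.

Overnight: 18:44 → midnight = 5 h 16 min; midnight → 02:10 = 2 h 10 min; span 7 h 26 min

7.43 hours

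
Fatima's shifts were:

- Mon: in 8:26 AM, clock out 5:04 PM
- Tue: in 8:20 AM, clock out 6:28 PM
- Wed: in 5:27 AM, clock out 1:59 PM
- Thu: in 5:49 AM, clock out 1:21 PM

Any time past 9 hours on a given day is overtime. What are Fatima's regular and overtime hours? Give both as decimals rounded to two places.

Mon: 8:26 AM–5:04 PM = 8 h 38 min
Tue: 8:20 AM–6:28 PM = 10 h 8 min
Wed: 5:27 AM–1:59 PM = 8 h 32 min
Thu: 5:49 AM–1:21 PM = 7 h 32 min
Mon reg 8 h 38 min / OT 0 h 0 min; Tue reg 9 h 0 min / OT 1 h 8 min; Wed reg 8 h 32 min / OT 0 h 0 min; Thu reg 7 h 32 min / OT 0 h 0 min.
Totals: regular 33 h 42 min, overtime 1 h 8 min.

Regular 33.70 hours, overtime 1.13 hours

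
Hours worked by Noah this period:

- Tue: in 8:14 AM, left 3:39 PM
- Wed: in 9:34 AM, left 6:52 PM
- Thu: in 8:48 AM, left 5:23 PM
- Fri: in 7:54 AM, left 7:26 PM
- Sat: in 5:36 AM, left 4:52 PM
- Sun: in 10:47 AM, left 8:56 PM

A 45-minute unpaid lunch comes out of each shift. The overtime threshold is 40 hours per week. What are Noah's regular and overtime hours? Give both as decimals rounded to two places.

Regular 40.00 hours, overtime 13.75 hours

Tue: 8:14 AM–3:39 PM = 7 h 25 min; less 45 min break → 6 h 40 min
Wed: 9:34 AM–6:52 PM = 9 h 18 min; less 45 min break → 8 h 33 min
Thu: 8:48 AM–5:23 PM = 8 h 35 min; less 45 min break → 7 h 50 min
Fri: 7:54 AM–7:26 PM = 11 h 32 min; less 45 min break → 10 h 47 min
Sat: 5:36 AM–4:52 PM = 11 h 16 min; less 45 min break → 10 h 31 min
Sun: 10:47 AM–8:56 PM = 10 h 9 min; less 45 min break → 9 h 24 min
Total worked: 53 h 45 min = 53.75 h.
Threshold 40 h → overtime 13 h 45 min, regular 40 h 0 min.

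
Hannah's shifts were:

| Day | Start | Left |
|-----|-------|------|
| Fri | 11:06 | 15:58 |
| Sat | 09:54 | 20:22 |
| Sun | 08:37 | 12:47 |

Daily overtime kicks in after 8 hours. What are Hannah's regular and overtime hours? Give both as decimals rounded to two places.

Regular 17.03 hours, overtime 2.47 hours

Fri: 11:06–15:58 = 4 h 52 min
Sat: 09:54–20:22 = 10 h 28 min
Sun: 08:37–12:47 = 4 h 10 min
Fri reg 4 h 52 min / OT 0 h 0 min; Sat reg 8 h 0 min / OT 2 h 28 min; Sun reg 4 h 10 min / OT 0 h 0 min.
Totals: regular 17 h 2 min, overtime 2 h 28 min.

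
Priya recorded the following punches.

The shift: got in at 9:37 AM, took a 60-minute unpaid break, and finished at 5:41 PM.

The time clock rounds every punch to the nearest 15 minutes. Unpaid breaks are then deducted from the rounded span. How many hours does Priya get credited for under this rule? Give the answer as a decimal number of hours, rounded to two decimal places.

7.25 hours

The shift: in 9:37 AM→9:30 AM, out 5:41 PM→5:45 PM; 8 h 15 min − 60 min = 7 h 15 min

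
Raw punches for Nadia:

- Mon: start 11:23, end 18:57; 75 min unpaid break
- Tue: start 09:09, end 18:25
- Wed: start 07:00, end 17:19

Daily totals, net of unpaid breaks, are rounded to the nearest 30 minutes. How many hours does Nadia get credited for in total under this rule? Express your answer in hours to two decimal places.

26.50 hours

Mon: 11:23–18:57 = 7 h 34 min − 75 min = 6 h 19 min → rounds to 6 h 30 min
Tue: 09:09–18:25 = 9 h 16 min → rounds to 9 h 30 min
Wed: 07:00–17:19 = 10 h 19 min → rounds to 10 h 30 min
Total credited: 26 h 30 min.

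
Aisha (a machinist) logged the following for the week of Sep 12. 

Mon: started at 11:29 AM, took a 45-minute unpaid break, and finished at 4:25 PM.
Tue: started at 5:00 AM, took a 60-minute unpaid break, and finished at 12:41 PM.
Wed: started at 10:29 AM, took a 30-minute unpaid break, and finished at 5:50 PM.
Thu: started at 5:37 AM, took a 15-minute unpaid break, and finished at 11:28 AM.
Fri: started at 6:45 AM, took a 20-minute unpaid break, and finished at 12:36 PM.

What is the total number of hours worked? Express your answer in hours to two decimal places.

28.83 hours

Mon: 11:29 AM–4:25 PM = 4 h 56 min; less 45 min break → 4 h 11 min
Tue: 5:00 AM–12:41 PM = 7 h 41 min; less 60 min break → 6 h 41 min
Wed: 10:29 AM–5:50 PM = 7 h 21 min; less 30 min break → 6 h 51 min
Thu: 5:37 AM–11:28 AM = 5 h 51 min; less 15 min break → 5 h 36 min
Fri: 6:45 AM–12:36 PM = 5 h 51 min; less 20 min break → 5 h 31 min
Total: 4 h 11 min + 6 h 41 min + 6 h 51 min + 5 h 36 min + 5 h 31 min = 28 h 50 min.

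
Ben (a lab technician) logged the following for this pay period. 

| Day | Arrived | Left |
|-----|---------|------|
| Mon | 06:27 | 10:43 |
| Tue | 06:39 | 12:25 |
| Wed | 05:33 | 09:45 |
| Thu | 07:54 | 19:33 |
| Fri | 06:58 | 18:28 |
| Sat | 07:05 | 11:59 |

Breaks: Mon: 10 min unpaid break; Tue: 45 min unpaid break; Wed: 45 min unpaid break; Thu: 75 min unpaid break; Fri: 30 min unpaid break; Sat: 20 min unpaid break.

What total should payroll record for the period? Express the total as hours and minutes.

Mon: 06:27–10:43 = 4 h 16 min; less 10 min break → 4 h 6 min
Tue: 06:39–12:25 = 5 h 46 min; less 45 min break → 5 h 1 min
Wed: 05:33–09:45 = 4 h 12 min; less 45 min break → 3 h 27 min
Thu: 07:54–19:33 = 11 h 39 min; less 75 min break → 10 h 24 min
Fri: 06:58–18:28 = 11 h 30 min; less 30 min break → 11 h 0 min
Sat: 07:05–11:59 = 4 h 54 min; less 20 min break → 4 h 34 min
Total: 4 h 6 min + 5 h 1 min + 3 h 27 min + 10 h 24 min + 11 h 0 min + 4 h 34 min = 38 h 32 min.

38 h 32 min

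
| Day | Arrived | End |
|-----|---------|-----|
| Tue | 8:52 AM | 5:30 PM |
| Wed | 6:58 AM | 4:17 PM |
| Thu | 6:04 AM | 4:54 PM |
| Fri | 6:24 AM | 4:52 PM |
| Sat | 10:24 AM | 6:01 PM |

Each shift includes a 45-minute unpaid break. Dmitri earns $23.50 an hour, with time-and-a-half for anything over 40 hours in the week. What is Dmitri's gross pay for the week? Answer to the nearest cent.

Tue: 8:52 AM–5:30 PM = 8 h 38 min; less 45 min break → 7 h 53 min
Wed: 6:58 AM–4:17 PM = 9 h 19 min; less 45 min break → 8 h 34 min
Thu: 6:04 AM–4:54 PM = 10 h 50 min; less 45 min break → 10 h 5 min
Fri: 6:24 AM–4:52 PM = 10 h 28 min; less 45 min break → 9 h 43 min
Sat: 10:24 AM–6:01 PM = 7 h 37 min; less 45 min break → 6 h 52 min
Total worked: 43 h 7 min = 2587 min.
Regular 40 h 0 min = 2400 min at $23.50/h; overtime 3 h 7 min = 187 min at $35.25/h.
Pay = (2400 × $23.50 + 187 × $35.25) ÷ 60 = $1049.86.

$1049.86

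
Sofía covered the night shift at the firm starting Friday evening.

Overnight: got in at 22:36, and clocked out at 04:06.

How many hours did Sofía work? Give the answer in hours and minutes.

Overnight: 22:36 → midnight = 1 h 24 min; midnight → 04:06 = 4 h 6 min; span 5 h 30 min

5 h 30 min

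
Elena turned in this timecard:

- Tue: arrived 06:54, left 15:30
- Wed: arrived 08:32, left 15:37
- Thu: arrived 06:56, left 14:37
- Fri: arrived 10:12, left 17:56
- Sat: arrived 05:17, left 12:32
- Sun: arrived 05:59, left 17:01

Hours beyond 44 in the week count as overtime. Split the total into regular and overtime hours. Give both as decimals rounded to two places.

Regular 44.00 hours, overtime 5.38 hours

Tue: 06:54–15:30 = 8 h 36 min
Wed: 08:32–15:37 = 7 h 5 min
Thu: 06:56–14:37 = 7 h 41 min
Fri: 10:12–17:56 = 7 h 44 min
Sat: 05:17–12:32 = 7 h 15 min
Sun: 05:59–17:01 = 11 h 2 min
Total worked: 49 h 23 min = 49.38 h.
Threshold 44 h → overtime 5 h 23 min, regular 44 h 0 min.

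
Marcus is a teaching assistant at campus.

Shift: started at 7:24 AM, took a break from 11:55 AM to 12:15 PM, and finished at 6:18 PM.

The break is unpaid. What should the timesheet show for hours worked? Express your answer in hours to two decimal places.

Shift: 7:24 AM–6:18 PM = 10 h 54 min; less 20 min break → 10 h 34 min

10.57 hours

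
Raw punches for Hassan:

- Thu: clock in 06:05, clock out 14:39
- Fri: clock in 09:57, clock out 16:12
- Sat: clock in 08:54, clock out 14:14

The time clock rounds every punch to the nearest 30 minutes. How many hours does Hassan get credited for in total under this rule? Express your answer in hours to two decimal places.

Thu: in 06:05→06:00, out 14:39→14:30; 8 h 30 min
Fri: in 09:57→10:00, out 16:12→16:00; 6 h 0 min
Sat: in 08:54→09:00, out 14:14→14:00; 5 h 0 min
Total credited: 19 h 30 min.

19.50 hours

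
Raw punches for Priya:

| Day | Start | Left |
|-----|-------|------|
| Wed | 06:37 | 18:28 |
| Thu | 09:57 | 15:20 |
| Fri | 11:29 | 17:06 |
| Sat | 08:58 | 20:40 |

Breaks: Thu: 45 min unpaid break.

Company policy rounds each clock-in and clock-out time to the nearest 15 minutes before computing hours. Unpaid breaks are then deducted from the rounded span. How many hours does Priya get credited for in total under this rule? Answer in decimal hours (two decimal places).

33.75 hours

Wed: in 06:37→06:30, out 18:28→18:30; 12 h 0 min
Thu: in 09:57→10:00, out 15:20→15:15; 5 h 15 min − 45 min = 4 h 30 min
Fri: in 11:29→11:30, out 17:06→17:00; 5 h 30 min
Sat: in 08:58→09:00, out 20:40→20:45; 11 h 45 min
Total credited: 33 h 45 min.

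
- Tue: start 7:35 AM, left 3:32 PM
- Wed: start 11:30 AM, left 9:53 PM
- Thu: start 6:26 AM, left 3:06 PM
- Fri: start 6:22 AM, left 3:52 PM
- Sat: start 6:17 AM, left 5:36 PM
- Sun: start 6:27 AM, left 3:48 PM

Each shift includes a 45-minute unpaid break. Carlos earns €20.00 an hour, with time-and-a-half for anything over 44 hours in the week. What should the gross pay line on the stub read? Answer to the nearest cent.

Tue: 7:35 AM–3:32 PM = 7 h 57 min; less 45 min break → 7 h 12 min
Wed: 11:30 AM–9:53 PM = 10 h 23 min; less 45 min break → 9 h 38 min
Thu: 6:26 AM–3:06 PM = 8 h 40 min; less 45 min break → 7 h 55 min
Fri: 6:22 AM–3:52 PM = 9 h 30 min; less 45 min break → 8 h 45 min
Sat: 6:17 AM–5:36 PM = 11 h 19 min; less 45 min break → 10 h 34 min
Sun: 6:27 AM–3:48 PM = 9 h 21 min; less 45 min break → 8 h 36 min
Total worked: 52 h 40 min = 3160 min.
Regular 44 h 0 min = 2640 min at €20.00/h; overtime 8 h 40 min = 520 min at €30.00/h.
Pay = (2640 × €20.00 + 520 × €30.00) ÷ 60 = €1140.00.

€1140.00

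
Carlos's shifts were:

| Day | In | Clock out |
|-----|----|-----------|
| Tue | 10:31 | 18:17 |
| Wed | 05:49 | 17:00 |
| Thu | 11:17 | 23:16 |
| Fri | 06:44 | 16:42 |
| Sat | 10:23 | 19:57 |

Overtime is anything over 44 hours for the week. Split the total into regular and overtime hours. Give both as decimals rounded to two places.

Regular 44.00 hours, overtime 6.47 hours

Tue: 10:31–18:17 = 7 h 46 min
Wed: 05:49–17:00 = 11 h 11 min
Thu: 11:17–23:16 = 11 h 59 min
Fri: 06:44–16:42 = 9 h 58 min
Sat: 10:23–19:57 = 9 h 34 min
Total worked: 50 h 28 min = 50.47 h.
Threshold 44 h → overtime 6 h 28 min, regular 44 h 0 min.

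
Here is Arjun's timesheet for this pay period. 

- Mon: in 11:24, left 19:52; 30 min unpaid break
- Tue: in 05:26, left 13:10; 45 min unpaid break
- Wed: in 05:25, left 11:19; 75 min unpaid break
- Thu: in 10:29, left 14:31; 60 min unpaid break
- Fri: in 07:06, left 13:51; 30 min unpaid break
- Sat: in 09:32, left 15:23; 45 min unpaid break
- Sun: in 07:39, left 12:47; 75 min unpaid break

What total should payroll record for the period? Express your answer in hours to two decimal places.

37.87 hours

Mon: 11:24–19:52 = 8 h 28 min; less 30 min break → 7 h 58 min
Tue: 05:26–13:10 = 7 h 44 min; less 45 min break → 6 h 59 min
Wed: 05:25–11:19 = 5 h 54 min; less 75 min break → 4 h 39 min
Thu: 10:29–14:31 = 4 h 2 min; less 60 min break → 3 h 2 min
Fri: 07:06–13:51 = 6 h 45 min; less 30 min break → 6 h 15 min
Sat: 09:32–15:23 = 5 h 51 min; less 45 min break → 5 h 6 min
Sun: 07:39–12:47 = 5 h 8 min; less 75 min break → 3 h 53 min
Total: 7 h 58 min + 6 h 59 min + 4 h 39 min + 3 h 2 min + 6 h 15 min + 5 h 6 min + 3 h 53 min = 37 h 52 min.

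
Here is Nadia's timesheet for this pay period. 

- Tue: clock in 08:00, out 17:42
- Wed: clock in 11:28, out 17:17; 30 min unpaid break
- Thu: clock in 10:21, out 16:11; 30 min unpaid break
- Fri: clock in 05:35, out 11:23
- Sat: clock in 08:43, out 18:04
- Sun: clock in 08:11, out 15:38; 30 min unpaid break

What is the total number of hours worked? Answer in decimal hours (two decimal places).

Tue: 08:00–17:42 = 9 h 42 min
Wed: 11:28–17:17 = 5 h 49 min; less 30 min break → 5 h 19 min
Thu: 10:21–16:11 = 5 h 50 min; less 30 min break → 5 h 20 min
Fri: 05:35–11:23 = 5 h 48 min
Sat: 08:43–18:04 = 9 h 21 min
Sun: 08:11–15:38 = 7 h 27 min; less 30 min break → 6 h 57 min
Total: 9 h 42 min + 5 h 19 min + 5 h 20 min + 5 h 48 min + 9 h 21 min + 6 h 57 min = 42 h 27 min.

42.45 hours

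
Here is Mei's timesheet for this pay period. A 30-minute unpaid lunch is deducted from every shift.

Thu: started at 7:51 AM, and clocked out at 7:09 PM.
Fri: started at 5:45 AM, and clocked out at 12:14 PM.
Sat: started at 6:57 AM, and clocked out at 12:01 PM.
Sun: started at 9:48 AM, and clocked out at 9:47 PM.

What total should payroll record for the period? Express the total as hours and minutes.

Thu: 7:51 AM–7:09 PM = 11 h 18 min; less 30 min break → 10 h 48 min
Fri: 5:45 AM–12:14 PM = 6 h 29 min; less 30 min break → 5 h 59 min
Sat: 6:57 AM–12:01 PM = 5 h 4 min; less 30 min break → 4 h 34 min
Sun: 9:48 AM–9:47 PM = 11 h 59 min; less 30 min break → 11 h 29 min
Total: 10 h 48 min + 5 h 59 min + 4 h 34 min + 11 h 29 min = 32 h 50 min.

32 h 50 min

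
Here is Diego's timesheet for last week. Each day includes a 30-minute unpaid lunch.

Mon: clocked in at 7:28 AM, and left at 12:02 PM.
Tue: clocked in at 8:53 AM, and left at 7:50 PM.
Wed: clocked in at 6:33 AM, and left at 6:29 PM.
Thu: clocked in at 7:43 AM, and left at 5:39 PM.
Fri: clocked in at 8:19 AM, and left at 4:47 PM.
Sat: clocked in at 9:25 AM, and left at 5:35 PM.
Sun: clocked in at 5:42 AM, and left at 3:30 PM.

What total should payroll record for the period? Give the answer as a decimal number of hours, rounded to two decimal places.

60.32 hours

Mon: 7:28 AM–12:02 PM = 4 h 34 min; less 30 min break → 4 h 4 min
Tue: 8:53 AM–7:50 PM = 10 h 57 min; less 30 min break → 10 h 27 min
Wed: 6:33 AM–6:29 PM = 11 h 56 min; less 30 min break → 11 h 26 min
Thu: 7:43 AM–5:39 PM = 9 h 56 min; less 30 min break → 9 h 26 min
Fri: 8:19 AM–4:47 PM = 8 h 28 min; less 30 min break → 7 h 58 min
Sat: 9:25 AM–5:35 PM = 8 h 10 min; less 30 min break → 7 h 40 min
Sun: 5:42 AM–3:30 PM = 9 h 48 min; less 30 min break → 9 h 18 min
Total: 4 h 4 min + 10 h 27 min + 11 h 26 min + 9 h 26 min + 7 h 58 min + 7 h 40 min + 9 h 18 min = 60 h 19 min.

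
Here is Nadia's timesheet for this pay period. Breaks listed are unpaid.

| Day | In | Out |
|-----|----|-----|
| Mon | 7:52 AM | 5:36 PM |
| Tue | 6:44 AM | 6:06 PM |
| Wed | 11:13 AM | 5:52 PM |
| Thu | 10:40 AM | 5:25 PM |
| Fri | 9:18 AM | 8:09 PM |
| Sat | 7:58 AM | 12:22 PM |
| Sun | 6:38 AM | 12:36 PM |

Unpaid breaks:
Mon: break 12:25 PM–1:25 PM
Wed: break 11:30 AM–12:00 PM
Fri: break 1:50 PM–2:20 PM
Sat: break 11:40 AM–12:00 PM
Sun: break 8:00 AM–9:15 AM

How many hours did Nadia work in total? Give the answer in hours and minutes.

Mon: 7:52 AM–5:36 PM = 9 h 44 min; less 60 min break → 8 h 44 min
Tue: 6:44 AM–6:06 PM = 11 h 22 min
Wed: 11:13 AM–5:52 PM = 6 h 39 min; less 30 min break → 6 h 9 min
Thu: 10:40 AM–5:25 PM = 6 h 45 min
Fri: 9:18 AM–8:09 PM = 10 h 51 min; less 30 min break → 10 h 21 min
Sat: 7:58 AM–12:22 PM = 4 h 24 min; less 20 min break → 4 h 4 min
Sun: 6:38 AM–12:36 PM = 5 h 58 min; less 75 min break → 4 h 43 min
Total: 8 h 44 min + 11 h 22 min + 6 h 9 min + 6 h 45 min + 10 h 21 min + 4 h 4 min + 4 h 43 min = 52 h 8 min.

52 h 8 min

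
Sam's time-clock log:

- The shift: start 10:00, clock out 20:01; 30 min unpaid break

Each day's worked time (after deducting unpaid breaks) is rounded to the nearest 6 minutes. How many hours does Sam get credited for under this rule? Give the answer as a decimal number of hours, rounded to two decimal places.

9.50 hours

The shift: 10:00–20:01 = 10 h 1 min − 30 min = 9 h 31 min → rounds to 9 h 30 min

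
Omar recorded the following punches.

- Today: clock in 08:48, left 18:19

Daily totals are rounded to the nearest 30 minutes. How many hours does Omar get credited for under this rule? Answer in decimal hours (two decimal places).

Today: 08:48–18:19 = 9 h 31 min → rounds to 9 h 30 min

9.50 hours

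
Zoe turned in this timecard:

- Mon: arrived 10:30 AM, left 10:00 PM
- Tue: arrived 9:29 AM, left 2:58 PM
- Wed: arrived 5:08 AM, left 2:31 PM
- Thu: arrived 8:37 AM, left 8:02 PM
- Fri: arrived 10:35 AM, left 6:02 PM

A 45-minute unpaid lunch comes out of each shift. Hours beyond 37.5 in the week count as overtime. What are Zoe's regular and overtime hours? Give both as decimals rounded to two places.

Regular 37.50 hours, overtime 3.98 hours

Mon: 10:30 AM–10:00 PM = 11 h 30 min; less 45 min break → 10 h 45 min
Tue: 9:29 AM–2:58 PM = 5 h 29 min; less 45 min break → 4 h 44 min
Wed: 5:08 AM–2:31 PM = 9 h 23 min; less 45 min break → 8 h 38 min
Thu: 8:37 AM–8:02 PM = 11 h 25 min; less 45 min break → 10 h 40 min
Fri: 10:35 AM–6:02 PM = 7 h 27 min; less 45 min break → 6 h 42 min
Total worked: 41 h 29 min = 41.48 h.
Threshold 37.5 h → overtime 3 h 59 min, regular 37 h 30 min.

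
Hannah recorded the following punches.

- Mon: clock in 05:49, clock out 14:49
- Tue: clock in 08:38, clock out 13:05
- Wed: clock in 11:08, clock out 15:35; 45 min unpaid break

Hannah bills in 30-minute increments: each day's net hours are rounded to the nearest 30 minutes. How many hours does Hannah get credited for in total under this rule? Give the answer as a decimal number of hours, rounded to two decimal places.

17.00 hours

Mon: 05:49–14:49 = 9 h 0 min → rounds to 9 h 0 min
Tue: 08:38–13:05 = 4 h 27 min → rounds to 4 h 30 min
Wed: 11:08–15:35 = 4 h 27 min − 45 min = 3 h 42 min → rounds to 3 h 30 min
Total credited: 17 h 0 min.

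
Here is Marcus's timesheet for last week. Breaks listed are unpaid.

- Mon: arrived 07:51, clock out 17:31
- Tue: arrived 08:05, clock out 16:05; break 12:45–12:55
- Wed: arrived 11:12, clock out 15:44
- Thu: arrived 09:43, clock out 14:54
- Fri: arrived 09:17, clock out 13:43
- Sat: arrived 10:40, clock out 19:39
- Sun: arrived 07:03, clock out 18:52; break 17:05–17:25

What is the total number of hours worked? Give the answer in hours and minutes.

52 h 7 min

Mon: 07:51–17:31 = 9 h 40 min
Tue: 08:05–16:05 = 8 h 0 min; less 10 min break → 7 h 50 min
Wed: 11:12–15:44 = 4 h 32 min
Thu: 09:43–14:54 = 5 h 11 min
Fri: 09:17–13:43 = 4 h 26 min
Sat: 10:40–19:39 = 8 h 59 min
Sun: 07:03–18:52 = 11 h 49 min; less 20 min break → 11 h 29 min
Total: 9 h 40 min + 7 h 50 min + 4 h 32 min + 5 h 11 min + 4 h 26 min + 8 h 59 min + 11 h 29 min = 52 h 7 min.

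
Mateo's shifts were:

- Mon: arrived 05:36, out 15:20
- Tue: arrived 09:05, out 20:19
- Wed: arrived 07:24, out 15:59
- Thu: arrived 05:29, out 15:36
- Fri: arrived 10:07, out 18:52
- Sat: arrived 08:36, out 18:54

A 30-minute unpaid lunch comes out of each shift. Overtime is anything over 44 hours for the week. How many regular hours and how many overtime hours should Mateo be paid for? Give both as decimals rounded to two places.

Mon: 05:36–15:20 = 9 h 44 min; less 30 min break → 9 h 14 min
Tue: 09:05–20:19 = 11 h 14 min; less 30 min break → 10 h 44 min
Wed: 07:24–15:59 = 8 h 35 min; less 30 min break → 8 h 5 min
Thu: 05:29–15:36 = 10 h 7 min; less 30 min break → 9 h 37 min
Fri: 10:07–18:52 = 8 h 45 min; less 30 min break → 8 h 15 min
Sat: 08:36–18:54 = 10 h 18 min; less 30 min break → 9 h 48 min
Total worked: 55 h 43 min = 55.72 h.
Threshold 44 h → overtime 11 h 43 min, regular 44 h 0 min.

Regular 44.00 hours, overtime 11.72 hours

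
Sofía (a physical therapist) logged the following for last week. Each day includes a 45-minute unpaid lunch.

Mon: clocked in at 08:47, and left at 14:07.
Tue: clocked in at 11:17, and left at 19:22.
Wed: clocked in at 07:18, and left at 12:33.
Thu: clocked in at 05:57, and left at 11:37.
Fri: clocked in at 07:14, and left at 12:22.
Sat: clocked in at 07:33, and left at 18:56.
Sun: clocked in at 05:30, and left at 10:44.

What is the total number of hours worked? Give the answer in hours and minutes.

Mon: 08:47–14:07 = 5 h 20 min; less 45 min break → 4 h 35 min
Tue: 11:17–19:22 = 8 h 5 min; less 45 min break → 7 h 20 min
Wed: 07:18–12:33 = 5 h 15 min; less 45 min break → 4 h 30 min
Thu: 05:57–11:37 = 5 h 40 min; less 45 min break → 4 h 55 min
Fri: 07:14–12:22 = 5 h 8 min; less 45 min break → 4 h 23 min
Sat: 07:33–18:56 = 11 h 23 min; less 45 min break → 10 h 38 min
Sun: 05:30–10:44 = 5 h 14 min; less 45 min break → 4 h 29 min
Total: 4 h 35 min + 7 h 20 min + 4 h 30 min + 4 h 55 min + 4 h 23 min + 10 h 38 min + 4 h 29 min = 40 h 50 min.

40 h 50 min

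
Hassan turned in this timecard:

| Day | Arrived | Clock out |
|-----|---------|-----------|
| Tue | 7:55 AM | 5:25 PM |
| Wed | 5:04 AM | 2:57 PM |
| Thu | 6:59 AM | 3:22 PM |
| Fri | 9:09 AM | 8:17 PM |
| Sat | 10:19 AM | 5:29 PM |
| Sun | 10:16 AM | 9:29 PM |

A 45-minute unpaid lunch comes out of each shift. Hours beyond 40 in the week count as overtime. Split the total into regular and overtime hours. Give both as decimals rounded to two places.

Tue: 7:55 AM–5:25 PM = 9 h 30 min; less 45 min break → 8 h 45 min
Wed: 5:04 AM–2:57 PM = 9 h 53 min; less 45 min break → 9 h 8 min
Thu: 6:59 AM–3:22 PM = 8 h 23 min; less 45 min break → 7 h 38 min
Fri: 9:09 AM–8:17 PM = 11 h 8 min; less 45 min break → 10 h 23 min
Sat: 10:19 AM–5:29 PM = 7 h 10 min; less 45 min break → 6 h 25 min
Sun: 10:16 AM–9:29 PM = 11 h 13 min; less 45 min break → 10 h 28 min
Total worked: 52 h 47 min = 52.78 h.
Threshold 40 h → overtime 12 h 47 min, regular 40 h 0 min.

Regular 40.00 hours, overtime 12.78 hours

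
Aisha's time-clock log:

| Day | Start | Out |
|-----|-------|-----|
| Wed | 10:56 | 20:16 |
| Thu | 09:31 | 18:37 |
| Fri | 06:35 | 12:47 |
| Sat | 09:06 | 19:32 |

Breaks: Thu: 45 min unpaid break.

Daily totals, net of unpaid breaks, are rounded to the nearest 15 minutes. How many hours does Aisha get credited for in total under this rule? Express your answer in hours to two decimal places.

34.25 hours

Wed: 10:56–20:16 = 9 h 20 min → rounds to 9 h 15 min
Thu: 09:31–18:37 = 9 h 6 min − 45 min = 8 h 21 min → rounds to 8 h 15 min
Fri: 06:35–12:47 = 6 h 12 min → rounds to 6 h 15 min
Sat: 09:06–19:32 = 10 h 26 min → rounds to 10 h 30 min
Total credited: 34 h 15 min.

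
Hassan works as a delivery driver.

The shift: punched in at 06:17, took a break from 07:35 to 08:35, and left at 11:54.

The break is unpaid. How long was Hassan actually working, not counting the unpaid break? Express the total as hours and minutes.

The shift: 06:17–11:54 = 5 h 37 min; less 60 min break → 4 h 37 min

4 h 37 min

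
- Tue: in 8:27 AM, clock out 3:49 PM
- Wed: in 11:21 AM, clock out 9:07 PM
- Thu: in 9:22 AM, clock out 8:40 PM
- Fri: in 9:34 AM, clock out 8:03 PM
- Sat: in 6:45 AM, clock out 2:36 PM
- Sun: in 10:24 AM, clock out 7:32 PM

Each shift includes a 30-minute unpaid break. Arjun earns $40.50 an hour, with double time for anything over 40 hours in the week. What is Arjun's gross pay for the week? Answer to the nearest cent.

Tue: 8:27 AM–3:49 PM = 7 h 22 min; less 30 min break → 6 h 52 min
Wed: 11:21 AM–9:07 PM = 9 h 46 min; less 30 min break → 9 h 16 min
Thu: 9:22 AM–8:40 PM = 11 h 18 min; less 30 min break → 10 h 48 min
Fri: 9:34 AM–8:03 PM = 10 h 29 min; less 30 min break → 9 h 59 min
Sat: 6:45 AM–2:36 PM = 7 h 51 min; less 30 min break → 7 h 21 min
Sun: 10:24 AM–7:32 PM = 9 h 8 min; less 30 min break → 8 h 38 min
Total worked: 52 h 54 min = 3174 min.
Regular 40 h 0 min = 2400 min at $40.50/h; overtime 12 h 54 min = 774 min at $81.00/h.
Pay = (2400 × $40.50 + 774 × $81.00) ÷ 60 = $2664.90.

$2664.90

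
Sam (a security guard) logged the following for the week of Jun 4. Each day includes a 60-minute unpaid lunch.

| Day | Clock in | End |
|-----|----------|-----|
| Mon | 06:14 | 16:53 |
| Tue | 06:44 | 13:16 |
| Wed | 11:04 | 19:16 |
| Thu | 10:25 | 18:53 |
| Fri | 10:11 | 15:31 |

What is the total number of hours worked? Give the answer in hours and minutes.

34 h 11 min

Mon: 06:14–16:53 = 10 h 39 min; less 60 min break → 9 h 39 min
Tue: 06:44–13:16 = 6 h 32 min; less 60 min break → 5 h 32 min
Wed: 11:04–19:16 = 8 h 12 min; less 60 min break → 7 h 12 min
Thu: 10:25–18:53 = 8 h 28 min; less 60 min break → 7 h 28 min
Fri: 10:11–15:31 = 5 h 20 min; less 60 min break → 4 h 20 min
Total: 9 h 39 min + 5 h 32 min + 7 h 12 min + 7 h 28 min + 4 h 20 min = 34 h 11 min.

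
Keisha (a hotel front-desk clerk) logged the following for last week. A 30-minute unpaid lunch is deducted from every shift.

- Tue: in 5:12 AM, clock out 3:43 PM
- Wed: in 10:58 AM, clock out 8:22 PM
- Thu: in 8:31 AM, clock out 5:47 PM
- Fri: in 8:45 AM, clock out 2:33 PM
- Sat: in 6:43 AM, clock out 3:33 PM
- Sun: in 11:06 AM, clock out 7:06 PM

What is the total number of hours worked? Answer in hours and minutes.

48 h 49 min

Tue: 5:12 AM–3:43 PM = 10 h 31 min; less 30 min break → 10 h 1 min
Wed: 10:58 AM–8:22 PM = 9 h 24 min; less 30 min break → 8 h 54 min
Thu: 8:31 AM–5:47 PM = 9 h 16 min; less 30 min break → 8 h 46 min
Fri: 8:45 AM–2:33 PM = 5 h 48 min; less 30 min break → 5 h 18 min
Sat: 6:43 AM–3:33 PM = 8 h 50 min; less 30 min break → 8 h 20 min
Sun: 11:06 AM–7:06 PM = 8 h 0 min; less 30 min break → 7 h 30 min
Total: 10 h 1 min + 8 h 54 min + 8 h 46 min + 5 h 18 min + 8 h 20 min + 7 h 30 min = 48 h 49 min.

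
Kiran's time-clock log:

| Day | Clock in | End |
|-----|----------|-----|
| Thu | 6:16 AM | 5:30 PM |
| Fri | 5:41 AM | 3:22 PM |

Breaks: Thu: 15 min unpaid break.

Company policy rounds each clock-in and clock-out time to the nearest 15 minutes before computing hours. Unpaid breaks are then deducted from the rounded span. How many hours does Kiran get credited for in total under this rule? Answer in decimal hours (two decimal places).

Thu: in 6:16 AM→6:15 AM, out 5:30 PM→5:30 PM; 11 h 15 min − 15 min = 11 h 0 min
Fri: in 5:41 AM→5:45 AM, out 3:22 PM→3:15 PM; 9 h 30 min
Total credited: 20 h 30 min.

20.50 hours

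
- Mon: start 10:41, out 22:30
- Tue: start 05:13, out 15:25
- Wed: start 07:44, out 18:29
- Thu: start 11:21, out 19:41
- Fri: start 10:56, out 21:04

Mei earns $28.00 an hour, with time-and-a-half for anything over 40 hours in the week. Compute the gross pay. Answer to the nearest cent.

$1591.80

Mon: 10:41–22:30 = 11 h 49 min
Tue: 05:13–15:25 = 10 h 12 min
Wed: 07:44–18:29 = 10 h 45 min
Thu: 11:21–19:41 = 8 h 20 min
Fri: 10:56–21:04 = 10 h 8 min
Total worked: 51 h 14 min = 3074 min.
Regular 40 h 0 min = 2400 min at $28.00/h; overtime 11 h 14 min = 674 min at $42.00/h.
Pay = (2400 × $28.00 + 674 × $42.00) ÷ 60 = $1591.80.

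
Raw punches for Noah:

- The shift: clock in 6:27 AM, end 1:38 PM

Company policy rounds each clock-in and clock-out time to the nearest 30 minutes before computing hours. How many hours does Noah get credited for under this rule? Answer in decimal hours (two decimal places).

The shift: in 6:27 AM→6:30 AM, out 1:38 PM→1:30 PM; 7 h 0 min

7.00 hours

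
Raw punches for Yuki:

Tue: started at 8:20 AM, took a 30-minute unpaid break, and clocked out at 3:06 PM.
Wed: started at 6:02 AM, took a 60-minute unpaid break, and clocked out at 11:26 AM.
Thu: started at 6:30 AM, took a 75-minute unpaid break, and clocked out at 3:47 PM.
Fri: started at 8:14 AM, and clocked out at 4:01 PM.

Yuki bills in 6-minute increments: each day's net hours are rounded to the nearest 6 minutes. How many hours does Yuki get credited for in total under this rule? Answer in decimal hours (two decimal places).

26.50 hours

Tue: 8:20 AM–3:06 PM = 6 h 46 min − 30 min = 6 h 16 min → rounds to 6 h 18 min
Wed: 6:02 AM–11:26 AM = 5 h 24 min − 60 min = 4 h 24 min → rounds to 4 h 24 min
Thu: 6:30 AM–3:47 PM = 9 h 17 min − 75 min = 8 h 2 min → rounds to 8 h 0 min
Fri: 8:14 AM–4:01 PM = 7 h 47 min → rounds to 7 h 48 min
Total credited: 26 h 30 min.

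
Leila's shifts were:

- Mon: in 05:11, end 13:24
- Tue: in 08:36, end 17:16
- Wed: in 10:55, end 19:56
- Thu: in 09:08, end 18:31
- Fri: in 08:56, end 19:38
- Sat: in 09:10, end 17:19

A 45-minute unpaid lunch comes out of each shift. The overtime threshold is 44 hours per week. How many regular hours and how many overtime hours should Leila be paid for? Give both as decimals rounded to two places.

Mon: 05:11–13:24 = 8 h 13 min; less 45 min break → 7 h 28 min
Tue: 08:36–17:16 = 8 h 40 min; less 45 min break → 7 h 55 min
Wed: 10:55–19:56 = 9 h 1 min; less 45 min break → 8 h 16 min
Thu: 09:08–18:31 = 9 h 23 min; less 45 min break → 8 h 38 min
Fri: 08:56–19:38 = 10 h 42 min; less 45 min break → 9 h 57 min
Sat: 09:10–17:19 = 8 h 9 min; less 45 min break → 7 h 24 min
Total worked: 49 h 38 min = 49.63 h.
Threshold 44 h → overtime 5 h 38 min, regular 44 h 0 min.

Regular 44.00 hours, overtime 5.63 hours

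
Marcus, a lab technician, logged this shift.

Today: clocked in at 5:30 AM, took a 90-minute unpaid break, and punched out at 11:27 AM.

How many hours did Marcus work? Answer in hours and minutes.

4 h 27 min

Today: 5:30 AM–11:27 AM = 5 h 57 min; less 90 min break → 4 h 27 min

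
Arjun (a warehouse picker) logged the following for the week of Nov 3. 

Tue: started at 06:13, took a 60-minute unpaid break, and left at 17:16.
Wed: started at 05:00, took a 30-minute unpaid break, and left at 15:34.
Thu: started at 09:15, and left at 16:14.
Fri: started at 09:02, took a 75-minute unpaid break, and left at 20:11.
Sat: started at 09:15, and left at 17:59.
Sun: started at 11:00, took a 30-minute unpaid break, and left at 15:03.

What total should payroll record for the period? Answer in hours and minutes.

49 h 17 min

Tue: 06:13–17:16 = 11 h 3 min; less 60 min break → 10 h 3 min
Wed: 05:00–15:34 = 10 h 34 min; less 30 min break → 10 h 4 min
Thu: 09:15–16:14 = 6 h 59 min
Fri: 09:02–20:11 = 11 h 9 min; less 75 min break → 9 h 54 min
Sat: 09:15–17:59 = 8 h 44 min
Sun: 11:00–15:03 = 4 h 3 min; less 30 min break → 3 h 33 min
Total: 10 h 3 min + 10 h 4 min + 6 h 59 min + 9 h 54 min + 8 h 44 min + 3 h 33 min = 49 h 17 min.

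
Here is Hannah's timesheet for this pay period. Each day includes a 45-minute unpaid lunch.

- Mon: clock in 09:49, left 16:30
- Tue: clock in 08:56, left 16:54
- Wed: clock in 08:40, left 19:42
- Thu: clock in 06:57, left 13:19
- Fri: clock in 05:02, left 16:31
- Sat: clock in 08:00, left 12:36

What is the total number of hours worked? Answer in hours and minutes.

Mon: 09:49–16:30 = 6 h 41 min; less 45 min break → 5 h 56 min
Tue: 08:56–16:54 = 7 h 58 min; less 45 min break → 7 h 13 min
Wed: 08:40–19:42 = 11 h 2 min; less 45 min break → 10 h 17 min
Thu: 06:57–13:19 = 6 h 22 min; less 45 min break → 5 h 37 min
Fri: 05:02–16:31 = 11 h 29 min; less 45 min break → 10 h 44 min
Sat: 08:00–12:36 = 4 h 36 min; less 45 min break → 3 h 51 min
Total: 5 h 56 min + 7 h 13 min + 10 h 17 min + 5 h 37 min + 10 h 44 min + 3 h 51 min = 43 h 38 min.

43 h 38 min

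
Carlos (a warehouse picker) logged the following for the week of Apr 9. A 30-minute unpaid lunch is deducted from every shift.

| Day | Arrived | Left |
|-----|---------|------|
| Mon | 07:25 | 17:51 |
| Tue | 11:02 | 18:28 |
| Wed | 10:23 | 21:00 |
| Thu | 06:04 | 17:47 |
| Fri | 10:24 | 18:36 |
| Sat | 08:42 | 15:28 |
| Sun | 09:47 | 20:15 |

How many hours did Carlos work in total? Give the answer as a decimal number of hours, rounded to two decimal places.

62.13 hours

Mon: 07:25–17:51 = 10 h 26 min; less 30 min break → 9 h 56 min
Tue: 11:02–18:28 = 7 h 26 min; less 30 min break → 6 h 56 min
Wed: 10:23–21:00 = 10 h 37 min; less 30 min break → 10 h 7 min
Thu: 06:04–17:47 = 11 h 43 min; less 30 min break → 11 h 13 min
Fri: 10:24–18:36 = 8 h 12 min; less 30 min break → 7 h 42 min
Sat: 08:42–15:28 = 6 h 46 min; less 30 min break → 6 h 16 min
Sun: 09:47–20:15 = 10 h 28 min; less 30 min break → 9 h 58 min
Total: 9 h 56 min + 6 h 56 min + 10 h 7 min + 11 h 13 min + 7 h 42 min + 6 h 16 min + 9 h 58 min = 62 h 8 min.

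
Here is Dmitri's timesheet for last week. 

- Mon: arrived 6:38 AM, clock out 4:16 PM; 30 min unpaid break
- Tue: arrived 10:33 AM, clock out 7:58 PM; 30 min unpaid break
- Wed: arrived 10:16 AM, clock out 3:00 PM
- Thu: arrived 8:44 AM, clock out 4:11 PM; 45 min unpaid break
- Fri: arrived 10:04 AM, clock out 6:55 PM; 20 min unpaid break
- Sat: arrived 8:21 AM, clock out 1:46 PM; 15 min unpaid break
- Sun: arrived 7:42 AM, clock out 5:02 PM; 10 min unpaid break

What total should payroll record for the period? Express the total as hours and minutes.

52 h 20 min

Mon: 6:38 AM–4:16 PM = 9 h 38 min; less 30 min break → 9 h 8 min
Tue: 10:33 AM–7:58 PM = 9 h 25 min; less 30 min break → 8 h 55 min
Wed: 10:16 AM–3:00 PM = 4 h 44 min
Thu: 8:44 AM–4:11 PM = 7 h 27 min; less 45 min break → 6 h 42 min
Fri: 10:04 AM–6:55 PM = 8 h 51 min; less 20 min break → 8 h 31 min
Sat: 8:21 AM–1:46 PM = 5 h 25 min; less 15 min break → 5 h 10 min
Sun: 7:42 AM–5:02 PM = 9 h 20 min; less 10 min break → 9 h 10 min
Total: 9 h 8 min + 8 h 55 min + 4 h 44 min + 6 h 42 min + 8 h 31 min + 5 h 10 min + 9 h 10 min = 52 h 20 min.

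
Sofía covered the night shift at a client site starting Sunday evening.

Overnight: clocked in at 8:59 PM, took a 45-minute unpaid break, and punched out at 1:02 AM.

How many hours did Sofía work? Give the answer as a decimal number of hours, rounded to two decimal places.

Overnight: 8:59 PM → midnight = 3 h 1 min; midnight → 1:02 AM = 1 h 2 min; span 4 h 3 min; less 45 min break → 3 h 18 min

3.30 hours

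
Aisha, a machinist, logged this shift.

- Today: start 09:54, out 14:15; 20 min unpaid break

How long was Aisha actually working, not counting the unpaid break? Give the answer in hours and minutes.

Today: 09:54–14:15 = 4 h 21 min; less 20 min break → 4 h 1 min

4 h 1 min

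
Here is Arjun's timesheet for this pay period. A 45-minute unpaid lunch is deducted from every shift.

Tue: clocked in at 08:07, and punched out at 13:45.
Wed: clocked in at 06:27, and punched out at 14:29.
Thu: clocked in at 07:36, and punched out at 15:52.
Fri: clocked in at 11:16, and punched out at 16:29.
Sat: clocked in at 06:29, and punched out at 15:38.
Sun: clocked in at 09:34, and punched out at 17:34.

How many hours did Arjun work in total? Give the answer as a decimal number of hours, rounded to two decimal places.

Tue: 08:07–13:45 = 5 h 38 min; less 45 min break → 4 h 53 min
Wed: 06:27–14:29 = 8 h 2 min; less 45 min break → 7 h 17 min
Thu: 07:36–15:52 = 8 h 16 min; less 45 min break → 7 h 31 min
Fri: 11:16–16:29 = 5 h 13 min; less 45 min break → 4 h 28 min
Sat: 06:29–15:38 = 9 h 9 min; less 45 min break → 8 h 24 min
Sun: 09:34–17:34 = 8 h 0 min; less 45 min break → 7 h 15 min
Total: 4 h 53 min + 7 h 17 min + 7 h 31 min + 4 h 28 min + 8 h 24 min + 7 h 15 min = 39 h 48 min.

39.80 hours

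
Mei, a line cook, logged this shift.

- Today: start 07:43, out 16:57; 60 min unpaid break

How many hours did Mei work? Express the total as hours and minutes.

8 h 14 min

Today: 07:43–16:57 = 9 h 14 min; less 60 min break → 8 h 14 min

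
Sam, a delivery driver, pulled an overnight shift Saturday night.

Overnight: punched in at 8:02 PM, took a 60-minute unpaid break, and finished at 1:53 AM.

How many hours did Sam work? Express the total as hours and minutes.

Overnight: 8:02 PM → midnight = 3 h 58 min; midnight → 1:53 AM = 1 h 53 min; span 5 h 51 min; less 60 min break → 4 h 51 min

4 h 51 min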